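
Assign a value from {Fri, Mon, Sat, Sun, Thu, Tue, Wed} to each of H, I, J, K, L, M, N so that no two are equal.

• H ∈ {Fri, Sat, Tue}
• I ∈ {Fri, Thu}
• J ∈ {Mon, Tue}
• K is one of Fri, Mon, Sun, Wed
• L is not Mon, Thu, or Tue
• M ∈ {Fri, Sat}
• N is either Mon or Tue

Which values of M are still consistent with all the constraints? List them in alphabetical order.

The 7 variables together cover exactly {Fri, Mon, Sat, Sun, Thu, Tue, Wed} — 7 values for 7 variables — and Thu appears only in I's list, so I = Thu.
The 2 variables J and N are confined to {Mon, Tue}, which locks those values in; drop them from H, K.
H and M share exactly the 2 values {Fri, Sat}; by pigeonhole those values go to them, so strike Fri, Sat from K, L.
No further eliminations apply; M can still be any of Fri, Sat.

Fri, Sat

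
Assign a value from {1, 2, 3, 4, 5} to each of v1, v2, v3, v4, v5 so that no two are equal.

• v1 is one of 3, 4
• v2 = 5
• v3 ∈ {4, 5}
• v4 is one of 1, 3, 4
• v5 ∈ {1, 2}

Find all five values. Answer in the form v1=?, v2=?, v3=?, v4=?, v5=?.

v2 must be 5 (only option left). Eliminate 5 elsewhere: v3.
That leaves v3 = 4. So v1, v4 can't be 4.
That leaves v1 = 3. So v4 can't be 3.
v4's domain is down to {1}, so v4 = 1. Eliminate 1 elsewhere: v5.
That leaves v5 = 2.

v1=3, v2=5, v3=4, v4=1, v5=2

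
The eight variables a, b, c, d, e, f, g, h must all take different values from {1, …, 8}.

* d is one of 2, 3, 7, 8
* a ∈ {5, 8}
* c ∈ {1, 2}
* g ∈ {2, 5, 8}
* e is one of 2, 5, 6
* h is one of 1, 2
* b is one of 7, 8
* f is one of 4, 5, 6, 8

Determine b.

7

The 8 variables draw from only 8 values {1, 2, 3, 4, 5, 6, 7, 8}, so each is used; only d can be 3, hence d = 3.
The 7 still-open variables together cover exactly {1, 2, 4, 5, 6, 7, 8} — 7 values for 7 variables — and 4 appears only in f's list, so f = 4.
The 6 still-open variables draw from only 6 values {1, 2, 5, 6, 7, 8}, so each is used; only e can be 6, hence e = 6.
The 5 still-open variables together cover exactly {1, 2, 5, 7, 8} — 5 values for 5 variables — and 7 appears only in b's list, so b = 7.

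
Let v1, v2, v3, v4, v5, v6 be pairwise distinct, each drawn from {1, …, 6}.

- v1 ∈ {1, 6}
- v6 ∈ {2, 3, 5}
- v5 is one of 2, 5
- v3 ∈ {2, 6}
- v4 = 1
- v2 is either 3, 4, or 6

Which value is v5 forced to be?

v4 has just one choice, so v4 = 1. Eliminate 1 elsewhere: v1.
v1's domain is down to {6}, so v1 = 6. Strike 6 from v2, v3.
v3's domain is down to {2}, so v3 = 2. So v5, v6 can't be 2.
So v5 = 5.

5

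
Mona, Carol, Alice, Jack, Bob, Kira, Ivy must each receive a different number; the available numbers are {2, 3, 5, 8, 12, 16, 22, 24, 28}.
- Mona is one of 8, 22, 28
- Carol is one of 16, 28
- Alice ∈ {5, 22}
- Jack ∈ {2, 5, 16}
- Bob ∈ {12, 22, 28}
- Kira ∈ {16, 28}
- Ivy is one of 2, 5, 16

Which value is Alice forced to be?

22

The 7 variables together cover exactly {2, 5, 8, 12, 16, 22, 28} — 7 values for 7 variables — and 8 appears only in Mona's list, so Mona = 8.
Among the 6 still-open variables, 12 fits only Bob (and all 6 values in {2, 5, 12, 16, 22, 28} must be used), so Bob = 12.
The 5 still-open variables together cover exactly {2, 5, 16, 22, 28} — 5 values for 5 variables — and 22 appears only in Alice's list, so Alice = 22.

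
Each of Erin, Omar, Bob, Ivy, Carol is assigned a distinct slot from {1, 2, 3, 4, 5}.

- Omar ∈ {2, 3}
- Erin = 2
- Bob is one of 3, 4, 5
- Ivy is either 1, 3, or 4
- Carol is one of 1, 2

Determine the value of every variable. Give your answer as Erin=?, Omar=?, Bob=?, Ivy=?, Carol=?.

Erin has just one choice, so Erin = 2. Remove 2 from Omar, Carol.
That leaves Omar = 3. Remove 3 from Bob, Ivy.
Carol's domain is down to {1}, so Carol = 1. So Ivy can't be 1.
Ivy must be 4 (only option left). Remove 4 from Bob.
That leaves Bob = 5.

Erin=2, Omar=3, Bob=5, Ivy=4, Carol=1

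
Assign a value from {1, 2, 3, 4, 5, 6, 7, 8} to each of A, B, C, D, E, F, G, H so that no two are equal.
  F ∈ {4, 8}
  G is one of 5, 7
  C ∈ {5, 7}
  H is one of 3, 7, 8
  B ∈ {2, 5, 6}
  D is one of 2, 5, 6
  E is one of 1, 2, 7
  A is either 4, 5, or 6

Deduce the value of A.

The 8 variables together cover exactly {1, 2, 3, 4, 5, 6, 7, 8} — 8 values for 8 variables — and 1 appears only in E's list, so E = 1.
The 7 still-open variables draw from only 7 values {2, 3, 4, 5, 6, 7, 8}, so each is used; only H can be 3, hence H = 3.
The 6 still-open variables together cover exactly {2, 4, 5, 6, 7, 8} — 6 values for 6 variables — and 8 appears only in F's list, so F = 8.
The 5 still-open variables together cover exactly {2, 4, 5, 6, 7} — 5 values for 5 variables — and 4 appears only in A's list, so A = 4.

4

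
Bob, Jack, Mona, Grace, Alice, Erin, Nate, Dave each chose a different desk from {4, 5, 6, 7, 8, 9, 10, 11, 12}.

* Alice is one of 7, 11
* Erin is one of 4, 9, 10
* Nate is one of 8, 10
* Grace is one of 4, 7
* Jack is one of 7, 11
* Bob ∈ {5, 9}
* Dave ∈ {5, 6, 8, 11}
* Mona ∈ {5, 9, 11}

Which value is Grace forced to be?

4

Among the 8 variables, 6 fits only Dave (and all 8 values in {4, 5, 6, 7, 8, 9, 10, 11} must be used), so Dave = 6.
Among the 7 still-open variables, 8 fits only Nate (and all 7 values in {4, 5, 7, 8, 9, 10, 11} must be used), so Nate = 8.
The 6 still-open variables together cover exactly {4, 5, 7, 9, 10, 11} — 6 values for 6 variables — and 10 appears only in Erin's list, so Erin = 10.
Among the 5 still-open variables, 4 fits only Grace (and all 5 values in {4, 5, 7, 9, 11} must be used), so Grace = 4.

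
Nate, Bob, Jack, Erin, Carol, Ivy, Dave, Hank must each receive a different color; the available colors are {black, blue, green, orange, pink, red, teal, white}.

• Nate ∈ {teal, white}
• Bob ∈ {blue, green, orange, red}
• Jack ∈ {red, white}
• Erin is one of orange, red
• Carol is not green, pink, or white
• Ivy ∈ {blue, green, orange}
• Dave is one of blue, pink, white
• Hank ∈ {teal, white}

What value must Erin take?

orange

The 8 variables draw from only 8 values {black, blue, green, orange, pink, red, teal, white}, so each is used; only Carol can be black, hence Carol = black.
The 7 still-open variables draw from only 7 values {blue, green, orange, pink, red, teal, white}, so each is used; only Dave can be pink, hence Dave = pink.
Nate and Hank between them cover only {teal, white} — a naked pair. Remove those values from Jack.
Jack's domain is down to {red}, so Jack = red. Strike red from Bob, Erin.
So Erin = orange.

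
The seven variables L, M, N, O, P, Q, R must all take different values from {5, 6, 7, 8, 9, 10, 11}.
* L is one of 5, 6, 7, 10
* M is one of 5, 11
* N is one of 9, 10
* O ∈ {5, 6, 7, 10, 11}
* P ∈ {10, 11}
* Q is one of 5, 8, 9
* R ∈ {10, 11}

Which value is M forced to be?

5

The 7 variables together cover exactly {5, 6, 7, 8, 9, 10, 11} — 7 values for 7 variables — and 8 appears only in Q's list, so Q = 8.
The 6 still-open variables together cover exactly {5, 6, 7, 9, 10, 11} — 6 values for 6 variables — and 9 appears only in N's list, so N = 9.
P and R share exactly the 2 values {10, 11}; by pigeonhole those values go to them, so strike 10, 11 from L, M, O.
So M = 5.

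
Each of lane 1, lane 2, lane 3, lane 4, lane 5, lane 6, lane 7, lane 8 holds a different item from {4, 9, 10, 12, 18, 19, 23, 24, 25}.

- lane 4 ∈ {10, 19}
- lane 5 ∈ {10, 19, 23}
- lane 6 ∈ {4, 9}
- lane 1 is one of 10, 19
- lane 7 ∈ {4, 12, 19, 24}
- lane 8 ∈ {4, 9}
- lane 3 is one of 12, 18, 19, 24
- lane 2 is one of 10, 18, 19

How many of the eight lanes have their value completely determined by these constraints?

Among the 8 variables, 23 fits only lane 5 (and all 8 values in {4, 9, 10, 12, 18, 19, 23, 24} must be used), so lane 5 = 23.
lane 1 and lane 4 share exactly the 2 values {10, 19}; by pigeonhole those values go to them, so strike 10, 19 from lane 2, lane 3, lane 7.
That leaves lane 2 = 18. Strike 18 from lane 3.
The 2 variables lane 6 and lane 8 are confined to {4, 9}, which locks those values in; drop them from lane 7.
Determined: lane 2=18, lane 5=23. The other lanes each still have more than one consistent value. That makes 2.

2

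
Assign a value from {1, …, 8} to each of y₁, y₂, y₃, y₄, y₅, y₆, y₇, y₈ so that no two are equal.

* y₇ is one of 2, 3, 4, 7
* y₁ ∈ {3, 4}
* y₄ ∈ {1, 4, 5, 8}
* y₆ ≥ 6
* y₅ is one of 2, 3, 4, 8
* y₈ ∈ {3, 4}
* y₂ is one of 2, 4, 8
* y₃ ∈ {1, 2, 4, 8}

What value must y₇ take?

Among the 8 variables, 5 fits only y₄ (and all 8 values in {1, 2, 3, 4, 5, 6, 7, 8} must be used), so y₄ = 5.
Among the 7 still-open variables, 1 fits only y₃ (and all 7 values in {1, 2, 3, 4, 6, 7, 8} must be used), so y₃ = 1.
The 6 still-open variables together cover exactly {2, 3, 4, 6, 7, 8} — 6 values for 6 variables — and 6 appears only in y₆'s list, so y₆ = 6.
The 5 still-open variables together cover exactly {2, 3, 4, 7, 8} — 5 values for 5 variables — and 7 appears only in y₇'s list, so y₇ = 7.

7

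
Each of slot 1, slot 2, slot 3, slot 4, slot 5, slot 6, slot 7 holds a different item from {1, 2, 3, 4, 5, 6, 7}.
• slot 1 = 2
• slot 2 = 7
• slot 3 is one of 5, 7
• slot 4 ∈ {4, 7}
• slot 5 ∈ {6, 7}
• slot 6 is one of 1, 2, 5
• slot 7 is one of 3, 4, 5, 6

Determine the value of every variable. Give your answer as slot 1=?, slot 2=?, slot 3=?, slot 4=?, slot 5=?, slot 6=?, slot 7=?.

slot 1's domain is down to {2}, so slot 1 = 2. Eliminate 2 elsewhere: slot 6.
slot 2's domain is down to {7}, so slot 2 = 7. So slot 3, slot 4, slot 5 can't be 7.
slot 3 must be 5 (only option left). Strike 5 from slot 6, slot 7.
slot 4 must be 4 (only option left). So slot 7 can't be 4.
That leaves slot 5 = 6. Remove 6 from slot 7.
slot 6 has just one choice, so slot 6 = 1.
slot 7's domain is down to {3}, so slot 7 = 3.

slot 1=2, slot 2=7, slot 3=5, slot 4=4, slot 5=6, slot 6=1, slot 7=3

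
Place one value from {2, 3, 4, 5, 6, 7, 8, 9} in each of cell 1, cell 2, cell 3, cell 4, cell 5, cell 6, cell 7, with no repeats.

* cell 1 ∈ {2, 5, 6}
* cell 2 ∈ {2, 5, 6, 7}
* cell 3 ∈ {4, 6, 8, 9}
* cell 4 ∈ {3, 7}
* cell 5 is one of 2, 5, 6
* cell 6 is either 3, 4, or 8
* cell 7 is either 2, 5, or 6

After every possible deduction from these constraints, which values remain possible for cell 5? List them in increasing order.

2, 5, 6

cell 1, cell 5, cell 7 between them cover only {2, 5, 6} — a naked triple. Remove those values from cell 2, cell 3.
cell 2 has just one choice, so cell 2 = 7. So cell 4 can't be 7.
cell 4's domain is down to {3}, so cell 4 = 3. Eliminate 3 elsewhere: cell 6.
No further eliminations apply; cell 5 can still be any of 2, 5, 6.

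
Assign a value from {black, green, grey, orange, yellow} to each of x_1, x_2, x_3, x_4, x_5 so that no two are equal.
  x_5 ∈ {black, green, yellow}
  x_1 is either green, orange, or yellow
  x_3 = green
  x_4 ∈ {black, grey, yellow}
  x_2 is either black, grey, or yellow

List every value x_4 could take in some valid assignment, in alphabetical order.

x_3 must be green (only option left). So x_1, x_5 can't be green.
The 4 still-open variables together cover exactly {black, grey, orange, yellow} — 4 values for 4 variables — and orange appears only in x_1's list, so x_1 = orange.
No further eliminations apply; x_4 can still be any of black, grey, yellow.

black, grey, yellow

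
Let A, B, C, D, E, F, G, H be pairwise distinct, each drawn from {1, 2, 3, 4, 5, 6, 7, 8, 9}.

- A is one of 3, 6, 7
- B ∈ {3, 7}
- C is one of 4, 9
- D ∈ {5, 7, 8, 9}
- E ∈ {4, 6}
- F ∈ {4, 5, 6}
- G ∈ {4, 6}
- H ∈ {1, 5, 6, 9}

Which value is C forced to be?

9

The 8 variables draw from only 8 values {1, 3, 4, 5, 6, 7, 8, 9}, so each is used; only H can be 1, hence H = 1.
The 7 still-open variables together cover exactly {3, 4, 5, 6, 7, 8, 9} — 7 values for 7 variables — and 8 appears only in D's list, so D = 8.
Among the 6 still-open variables, 5 fits only F (and all 6 values in {3, 4, 5, 6, 7, 9} must be used), so F = 5.
Among the 5 still-open variables, 9 fits only C (and all 5 values in {3, 4, 6, 7, 9} must be used), so C = 9.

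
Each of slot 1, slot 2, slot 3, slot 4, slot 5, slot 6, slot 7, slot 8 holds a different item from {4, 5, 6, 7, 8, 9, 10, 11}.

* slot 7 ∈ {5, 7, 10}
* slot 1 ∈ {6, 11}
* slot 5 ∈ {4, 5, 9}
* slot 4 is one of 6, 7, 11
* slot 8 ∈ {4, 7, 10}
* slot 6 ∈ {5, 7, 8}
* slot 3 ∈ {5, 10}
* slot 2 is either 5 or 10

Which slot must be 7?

The 8 variables draw from only 8 values {4, 5, 6, 7, 8, 9, 10, 11}, so each is used; only slot 6 can be 8, hence slot 6 = 8.
The 7 still-open variables draw from only 7 values {4, 5, 6, 7, 9, 10, 11}, so each is used; only slot 5 can be 9, hence slot 5 = 9.
The 6 still-open variables draw from only 6 values {4, 5, 6, 7, 10, 11}, so each is used; only slot 8 can be 4, hence slot 8 = 4.
The 2 variables slot 2 and slot 3 are confined to {5, 10}, which locks those values in; drop them from slot 7.
So 7 goes to slot 7.

slot 7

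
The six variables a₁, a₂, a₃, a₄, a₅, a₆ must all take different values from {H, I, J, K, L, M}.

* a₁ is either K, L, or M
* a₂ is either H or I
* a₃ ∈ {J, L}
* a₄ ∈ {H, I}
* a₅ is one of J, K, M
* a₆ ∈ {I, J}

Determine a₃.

a₂ and a₄ between them cover only {H, I} — a naked pair. Remove those values from a₆.
a₆ must be J (only option left). So a₃, a₅ can't be J.
So a₃ = L.

L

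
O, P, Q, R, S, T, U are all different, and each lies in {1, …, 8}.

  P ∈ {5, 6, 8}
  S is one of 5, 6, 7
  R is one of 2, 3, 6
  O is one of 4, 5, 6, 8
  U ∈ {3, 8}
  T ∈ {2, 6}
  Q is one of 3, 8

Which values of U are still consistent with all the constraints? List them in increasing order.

Among the 7 variables, 4 fits only O (and all 7 values in {2, 3, 4, 5, 6, 7, 8} must be used), so O = 4.
The 6 still-open variables draw from only 6 values {2, 3, 5, 6, 7, 8}, so each is used; only S can be 7, hence S = 7.
The 5 still-open variables draw from only 5 values {2, 3, 5, 6, 8}, so each is used; only P can be 5, hence P = 5.
Q and U between them cover only {3, 8} — a naked pair. Remove those values from R.
No further eliminations apply; U can still be any of 3, 8.

3, 8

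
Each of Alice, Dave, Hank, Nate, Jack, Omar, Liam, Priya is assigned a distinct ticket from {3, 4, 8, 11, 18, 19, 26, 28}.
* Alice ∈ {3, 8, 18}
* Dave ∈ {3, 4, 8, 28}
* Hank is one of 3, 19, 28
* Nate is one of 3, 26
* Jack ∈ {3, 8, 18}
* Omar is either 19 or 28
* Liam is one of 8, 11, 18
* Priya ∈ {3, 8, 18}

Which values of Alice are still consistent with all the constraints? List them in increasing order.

The 8 variables draw from only 8 values {3, 4, 8, 11, 18, 19, 26, 28}, so each is used; only Dave can be 4, hence Dave = 4.
Among the 7 still-open variables, 11 fits only Liam (and all 7 values in {3, 8, 11, 18, 19, 26, 28} must be used), so Liam = 11.
The 6 still-open variables together cover exactly {3, 8, 18, 19, 26, 28} — 6 values for 6 variables — and 26 appears only in Nate's list, so Nate = 26.
Alice, Jack, Priya share exactly the 3 values {3, 8, 18}; by pigeonhole those values go to them, so strike 3, 8, 18 from Hank.
No further eliminations apply; Alice can still be any of 3, 8, 18.

3, 8, 18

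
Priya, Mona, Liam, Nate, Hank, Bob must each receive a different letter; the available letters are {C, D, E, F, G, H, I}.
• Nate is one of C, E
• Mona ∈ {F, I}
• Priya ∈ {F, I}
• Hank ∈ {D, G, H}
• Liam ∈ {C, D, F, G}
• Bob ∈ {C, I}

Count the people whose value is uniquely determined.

Priya and Mona share exactly the 2 values {F, I}; by pigeonhole those values go to them, so strike F, I from Liam, Bob.
That leaves Bob = C. Strike C from Liam, Nate.
Nate's domain is down to {E}, so Nate = E.
Determined: Nate=E, Bob=C. The other people each still have more than one consistent value. That makes 2.

2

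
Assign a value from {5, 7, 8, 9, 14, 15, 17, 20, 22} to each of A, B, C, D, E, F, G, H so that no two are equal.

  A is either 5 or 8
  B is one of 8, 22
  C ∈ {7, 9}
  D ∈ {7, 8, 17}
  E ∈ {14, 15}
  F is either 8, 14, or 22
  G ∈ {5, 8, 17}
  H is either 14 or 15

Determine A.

5

The 8 variables together cover exactly {5, 7, 8, 9, 14, 15, 17, 22} — 8 values for 8 variables — and 9 appears only in C's list, so C = 9.
The 7 still-open variables together cover exactly {5, 7, 8, 14, 15, 17, 22} — 7 values for 7 variables — and 7 appears only in D's list, so D = 7.
The 6 still-open variables together cover exactly {5, 8, 14, 15, 17, 22} — 6 values for 6 variables — and 17 appears only in G's list, so G = 17.
The 5 still-open variables together cover exactly {5, 8, 14, 15, 22} — 5 values for 5 variables — and 5 appears only in A's list, so A = 5.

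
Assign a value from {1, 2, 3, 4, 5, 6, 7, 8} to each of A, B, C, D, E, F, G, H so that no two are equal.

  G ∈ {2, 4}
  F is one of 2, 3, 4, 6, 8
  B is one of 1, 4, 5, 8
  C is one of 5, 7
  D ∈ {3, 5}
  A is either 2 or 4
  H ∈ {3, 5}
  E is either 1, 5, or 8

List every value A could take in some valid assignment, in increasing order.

2, 4

Among the 8 variables, 6 fits only F (and all 8 values in {1, 2, 3, 4, 5, 6, 7, 8} must be used), so F = 6.
The 7 still-open variables together cover exactly {1, 2, 3, 4, 5, 7, 8} — 7 values for 7 variables — and 7 appears only in C's list, so C = 7.
The 2 variables A and G are confined to {2, 4}, which locks those values in; drop them from B.
D and H between them cover only {3, 5} — a naked pair. Remove those values from B, E.
No further eliminations apply; A can still be any of 2, 4.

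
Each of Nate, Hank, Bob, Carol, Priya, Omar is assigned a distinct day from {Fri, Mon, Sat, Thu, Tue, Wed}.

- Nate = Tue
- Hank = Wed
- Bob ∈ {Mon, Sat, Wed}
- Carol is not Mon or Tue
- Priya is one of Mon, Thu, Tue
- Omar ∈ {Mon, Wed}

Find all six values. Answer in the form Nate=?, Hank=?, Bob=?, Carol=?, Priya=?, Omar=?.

Nate=Tue, Hank=Wed, Bob=Sat, Carol=Fri, Priya=Thu, Omar=Mon

Nate must be Tue (only option left). Strike Tue from Priya.
That leaves Hank = Wed. So Bob, Carol, Omar can't be Wed.
Omar must be Mon (only option left). Strike Mon from Bob, Priya.
That leaves Bob = Sat. Eliminate Sat elsewhere: Carol.
That leaves Priya = Thu. Strike Thu from Carol.
Carol must be Fri (only option left).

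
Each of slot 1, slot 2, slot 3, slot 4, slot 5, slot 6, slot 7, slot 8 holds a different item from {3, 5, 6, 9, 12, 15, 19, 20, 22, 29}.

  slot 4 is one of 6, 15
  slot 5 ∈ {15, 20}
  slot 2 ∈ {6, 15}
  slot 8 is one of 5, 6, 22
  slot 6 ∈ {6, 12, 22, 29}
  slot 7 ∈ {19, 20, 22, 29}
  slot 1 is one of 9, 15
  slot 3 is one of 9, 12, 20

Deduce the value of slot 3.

12

The 2 variables slot 2 and slot 4 are confined to {6, 15}, which locks those values in; drop them from slot 1, slot 5, slot 6, slot 8.
slot 1's domain is down to {9}, so slot 1 = 9. Eliminate 9 elsewhere: slot 3.
slot 5's domain is down to {20}, so slot 5 = 20. Eliminate 20 elsewhere: slot 3, slot 7.
So slot 3 = 12.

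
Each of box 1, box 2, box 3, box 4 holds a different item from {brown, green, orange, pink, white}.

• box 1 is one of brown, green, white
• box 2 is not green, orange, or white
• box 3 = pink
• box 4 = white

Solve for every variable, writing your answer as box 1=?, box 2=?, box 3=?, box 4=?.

box 3's domain is down to {pink}, so box 3 = pink. Eliminate pink elsewhere: box 2.
That leaves box 4 = white. Strike white from box 1.
box 2 has just one choice, so box 2 = brown. Remove brown from box 1.
That leaves box 1 = green.

box 1=green, box 2=brown, box 3=pink, box 4=white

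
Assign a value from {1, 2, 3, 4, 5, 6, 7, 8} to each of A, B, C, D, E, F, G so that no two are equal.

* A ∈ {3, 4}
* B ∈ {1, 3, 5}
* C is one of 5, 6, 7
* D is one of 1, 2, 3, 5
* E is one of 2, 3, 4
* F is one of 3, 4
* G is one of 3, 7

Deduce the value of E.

The 7 variables together cover exactly {1, 2, 3, 4, 5, 6, 7} — 7 values for 7 variables — and 6 appears only in C's list, so C = 6.
The 6 still-open variables together cover exactly {1, 2, 3, 4, 5, 7} — 6 values for 6 variables — and 7 appears only in G's list, so G = 7.
A and F share exactly the 2 values {3, 4}; by pigeonhole those values go to them, so strike 3, 4 from B, D, E.
So E = 2.

2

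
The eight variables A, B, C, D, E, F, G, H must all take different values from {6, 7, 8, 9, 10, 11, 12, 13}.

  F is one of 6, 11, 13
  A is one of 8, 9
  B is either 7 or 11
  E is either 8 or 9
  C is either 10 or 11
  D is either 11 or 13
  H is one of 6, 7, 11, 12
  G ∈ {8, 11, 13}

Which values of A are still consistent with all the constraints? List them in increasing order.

The 8 variables draw from only 8 values {6, 7, 8, 9, 10, 11, 12, 13}, so each is used; only C can be 10, hence C = 10.
The 7 still-open variables draw from only 7 values {6, 7, 8, 9, 11, 12, 13}, so each is used; only H can be 12, hence H = 12.
The 6 still-open variables together cover exactly {6, 7, 8, 9, 11, 13} — 6 values for 6 variables — and 6 appears only in F's list, so F = 6.
Among the 5 still-open variables, 7 fits only B (and all 5 values in {7, 8, 9, 11, 13} must be used), so B = 7.
A and E between them cover only {8, 9} — a naked pair. Remove those values from G.
No further eliminations apply; A can still be any of 8, 9.

8, 9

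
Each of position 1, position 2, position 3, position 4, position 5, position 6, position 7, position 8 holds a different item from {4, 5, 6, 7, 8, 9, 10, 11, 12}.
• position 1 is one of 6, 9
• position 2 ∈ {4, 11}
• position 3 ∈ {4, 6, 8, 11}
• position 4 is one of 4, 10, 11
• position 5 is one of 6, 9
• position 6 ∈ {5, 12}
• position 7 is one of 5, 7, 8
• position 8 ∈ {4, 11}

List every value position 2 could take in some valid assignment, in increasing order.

The 2 variables position 1 and position 5 are confined to {6, 9}, which locks those values in; drop them from position 3.
position 2 and position 8 between them cover only {4, 11} — a naked pair. Remove those values from position 3, position 4.
position 3 has just one choice, so position 3 = 8. Strike 8 from position 7.
position 4's domain is down to {10}, so position 4 = 10.
No further eliminations apply; position 2 can still be any of 4, 11.

4, 11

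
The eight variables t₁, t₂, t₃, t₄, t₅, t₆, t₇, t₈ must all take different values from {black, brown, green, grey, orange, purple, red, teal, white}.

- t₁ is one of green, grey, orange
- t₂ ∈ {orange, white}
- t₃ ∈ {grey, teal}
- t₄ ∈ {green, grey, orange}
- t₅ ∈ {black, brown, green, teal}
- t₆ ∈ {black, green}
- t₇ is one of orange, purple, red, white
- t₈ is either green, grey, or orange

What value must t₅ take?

brown

t₁, t₄, t₈ between them cover only {green, grey, orange} — a naked triple. Remove those values from t₂, t₃, t₅, t₆, t₇.
t₂ has just one choice, so t₂ = white. Remove white from t₇.
t₃ must be teal (only option left). So t₅ can't be teal.
That leaves t₆ = black. Eliminate black elsewhere: t₅.
So t₅ = brown.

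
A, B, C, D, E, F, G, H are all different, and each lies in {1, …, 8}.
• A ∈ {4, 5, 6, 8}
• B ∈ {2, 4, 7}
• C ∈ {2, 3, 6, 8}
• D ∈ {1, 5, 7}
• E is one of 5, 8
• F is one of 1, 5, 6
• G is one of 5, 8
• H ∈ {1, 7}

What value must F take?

The 8 variables draw from only 8 values {1, 2, 3, 4, 5, 6, 7, 8}, so each is used; only C can be 3, hence C = 3.
The 7 still-open variables draw from only 7 values {1, 2, 4, 5, 6, 7, 8}, so each is used; only B can be 2, hence B = 2.
Among the 6 still-open variables, 4 fits only A (and all 6 values in {1, 4, 5, 6, 7, 8} must be used), so A = 4.
The 5 still-open variables draw from only 5 values {1, 5, 6, 7, 8}, so each is used; only F can be 6, hence F = 6.

6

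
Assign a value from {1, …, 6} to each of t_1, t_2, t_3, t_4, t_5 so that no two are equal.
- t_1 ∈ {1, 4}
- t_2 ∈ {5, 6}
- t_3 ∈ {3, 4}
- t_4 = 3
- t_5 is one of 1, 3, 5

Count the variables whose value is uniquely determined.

5

t_4 has just one choice, so t_4 = 3. Remove 3 from t_3, t_5.
That leaves t_3 = 4. Strike 4 from t_1.
t_1's domain is down to {1}, so t_1 = 1. Strike 1 from t_5.
That leaves t_5 = 5. So t_2 can't be 5.
t_2 has just one choice, so t_2 = 6.
Every variable is fixed: t_1=1, t_2=6, t_3=4, t_4=3, t_5=5. That makes 5.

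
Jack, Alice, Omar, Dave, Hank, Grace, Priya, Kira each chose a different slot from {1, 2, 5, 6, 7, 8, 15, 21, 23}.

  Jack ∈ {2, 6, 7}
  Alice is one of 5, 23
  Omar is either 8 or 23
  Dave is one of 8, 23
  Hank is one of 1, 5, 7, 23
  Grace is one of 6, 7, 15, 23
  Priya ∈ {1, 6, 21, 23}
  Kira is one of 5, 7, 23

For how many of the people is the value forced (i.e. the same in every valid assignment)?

3

Omar and Dave between them cover only {8, 23} — a naked pair. Remove those values from Alice, Hank, Grace, Priya, Kira.
Alice has just one choice, so Alice = 5. So Hank, Kira can't be 5.
Kira must be 7 (only option left). Remove 7 from Jack, Hank, Grace.
Hank has just one choice, so Hank = 1. So Priya can't be 1.
Determined: Alice=5, Hank=1, Kira=7. The other people each still have more than one consistent value. That makes 3.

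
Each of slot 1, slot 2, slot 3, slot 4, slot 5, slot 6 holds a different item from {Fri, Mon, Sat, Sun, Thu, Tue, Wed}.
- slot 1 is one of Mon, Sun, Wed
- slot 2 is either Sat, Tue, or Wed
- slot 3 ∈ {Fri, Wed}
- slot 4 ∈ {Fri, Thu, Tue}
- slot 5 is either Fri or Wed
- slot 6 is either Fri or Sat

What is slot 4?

The 2 variables slot 3 and slot 5 are confined to {Fri, Wed}, which locks those values in; drop them from slot 1, slot 2, slot 4, slot 6.
slot 6's domain is down to {Sat}, so slot 6 = Sat. Eliminate Sat elsewhere: slot 2.
slot 2 has just one choice, so slot 2 = Tue. Eliminate Tue elsewhere: slot 4.
So slot 4 = Thu.

Thu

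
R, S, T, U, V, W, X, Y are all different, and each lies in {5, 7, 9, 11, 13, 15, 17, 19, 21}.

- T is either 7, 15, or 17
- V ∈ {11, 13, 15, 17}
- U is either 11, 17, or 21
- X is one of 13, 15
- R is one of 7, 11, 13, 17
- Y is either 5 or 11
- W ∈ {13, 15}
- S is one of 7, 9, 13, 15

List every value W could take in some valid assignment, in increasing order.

13, 15

Among the 8 variables, 5 fits only Y (and all 8 values in {5, 7, 9, 11, 13, 15, 17, 21} must be used), so Y = 5.
The 7 still-open variables together cover exactly {7, 9, 11, 13, 15, 17, 21} — 7 values for 7 variables — and 9 appears only in S's list, so S = 9.
Among the 6 still-open variables, 21 fits only U (and all 6 values in {7, 11, 13, 15, 17, 21} must be used), so U = 21.
W and X between them cover only {13, 15} — a naked pair. Remove those values from R, T, V.
No further eliminations apply; W can still be any of 13, 15.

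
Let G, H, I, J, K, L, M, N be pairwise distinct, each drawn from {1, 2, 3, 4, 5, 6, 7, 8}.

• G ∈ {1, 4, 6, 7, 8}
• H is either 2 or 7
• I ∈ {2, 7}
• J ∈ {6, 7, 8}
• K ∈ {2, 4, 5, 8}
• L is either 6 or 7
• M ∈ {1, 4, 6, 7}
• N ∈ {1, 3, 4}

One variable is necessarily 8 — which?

J

The 8 variables together cover exactly {1, 2, 3, 4, 5, 6, 7, 8} — 8 values for 8 variables — and 3 appears only in N's list, so N = 3.
Among the 7 still-open variables, 5 fits only K (and all 7 values in {1, 2, 4, 5, 6, 7, 8} must be used), so K = 5.
H and I between them cover only {2, 7} — a naked pair. Remove those values from G, J, L, M.
L's domain is down to {6}, so L = 6. So G, J, M can't be 6.
So 8 goes to J.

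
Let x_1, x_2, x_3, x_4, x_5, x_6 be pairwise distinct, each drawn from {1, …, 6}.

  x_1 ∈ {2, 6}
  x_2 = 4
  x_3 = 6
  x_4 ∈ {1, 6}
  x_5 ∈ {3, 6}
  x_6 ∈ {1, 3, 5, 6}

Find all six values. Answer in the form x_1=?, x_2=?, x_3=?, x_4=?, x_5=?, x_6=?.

x_2 must be 4 (only option left).
That leaves x_3 = 6. Remove 6 from x_1, x_4, x_5, x_6.
x_4's domain is down to {1}, so x_4 = 1. Eliminate 1 elsewhere: x_6.
x_5's domain is down to {3}, so x_5 = 3. Remove 3 from x_6.
That leaves x_6 = 5.
x_1's domain is down to {2}, so x_1 = 2.

x_1=2, x_2=4, x_3=6, x_4=1, x_5=3, x_6=5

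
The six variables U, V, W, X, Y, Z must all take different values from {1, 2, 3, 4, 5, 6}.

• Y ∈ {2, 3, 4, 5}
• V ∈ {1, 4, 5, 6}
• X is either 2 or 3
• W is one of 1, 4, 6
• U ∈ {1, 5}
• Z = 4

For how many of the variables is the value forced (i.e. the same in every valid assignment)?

1

Z must be 4 (only option left). So V, W, Y can't be 4.
U, V, W share exactly the 3 values {1, 5, 6}; by pigeonhole those values go to them, so strike 1, 5, 6 from Y.
Determined: Z=4. The other variables each still have more than one consistent value. That makes 1.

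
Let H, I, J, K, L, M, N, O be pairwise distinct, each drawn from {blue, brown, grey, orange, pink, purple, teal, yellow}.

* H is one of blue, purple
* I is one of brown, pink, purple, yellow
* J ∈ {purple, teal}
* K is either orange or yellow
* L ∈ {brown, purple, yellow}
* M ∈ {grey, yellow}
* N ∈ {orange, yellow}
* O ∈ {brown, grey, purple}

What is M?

The 8 variables draw from only 8 values {blue, brown, grey, orange, pink, purple, teal, yellow}, so each is used; only H can be blue, hence H = blue.
The 7 still-open variables together cover exactly {brown, grey, orange, pink, purple, teal, yellow} — 7 values for 7 variables — and pink appears only in I's list, so I = pink.
The 6 still-open variables together cover exactly {brown, grey, orange, purple, teal, yellow} — 6 values for 6 variables — and teal appears only in J's list, so J = teal.
K and N share exactly the 2 values {orange, yellow}; by pigeonhole those values go to them, so strike orange, yellow from L, M.
So M = grey.

grey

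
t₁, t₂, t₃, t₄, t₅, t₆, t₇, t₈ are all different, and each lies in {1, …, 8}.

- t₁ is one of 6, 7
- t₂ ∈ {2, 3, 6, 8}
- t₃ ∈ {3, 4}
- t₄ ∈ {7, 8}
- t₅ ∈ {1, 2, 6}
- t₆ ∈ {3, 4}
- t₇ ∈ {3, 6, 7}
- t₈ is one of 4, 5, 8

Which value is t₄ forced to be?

8

Among the 8 variables, 1 fits only t₅ (and all 8 values in {1, 2, 3, 4, 5, 6, 7, 8} must be used), so t₅ = 1.
The 7 still-open variables together cover exactly {2, 3, 4, 5, 6, 7, 8} — 7 values for 7 variables — and 2 appears only in t₂'s list, so t₂ = 2.
The 6 still-open variables draw from only 6 values {3, 4, 5, 6, 7, 8}, so each is used; only t₈ can be 5, hence t₈ = 5.
The 5 still-open variables draw from only 5 values {3, 4, 6, 7, 8}, so each is used; only t₄ can be 8, hence t₄ = 8.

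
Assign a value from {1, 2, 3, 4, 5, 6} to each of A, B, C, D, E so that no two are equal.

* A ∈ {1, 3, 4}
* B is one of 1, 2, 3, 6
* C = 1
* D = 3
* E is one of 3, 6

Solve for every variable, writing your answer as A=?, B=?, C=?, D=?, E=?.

C has just one choice, so C = 1. So A, B can't be 1.
D has just one choice, so D = 3. Eliminate 3 elsewhere: A, B, E.
E's domain is down to {6}, so E = 6. So B can't be 6.
A has just one choice, so A = 4.
B must be 2 (only option left).

A=4, B=2, C=1, D=3, E=6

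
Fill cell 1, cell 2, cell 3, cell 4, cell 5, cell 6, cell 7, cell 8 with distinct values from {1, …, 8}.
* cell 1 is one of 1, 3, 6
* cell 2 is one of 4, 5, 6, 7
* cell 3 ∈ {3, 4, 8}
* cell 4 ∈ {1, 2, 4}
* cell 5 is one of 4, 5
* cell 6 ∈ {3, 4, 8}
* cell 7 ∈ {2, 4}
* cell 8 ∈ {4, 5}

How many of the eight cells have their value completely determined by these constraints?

Among the 8 variables, 7 fits only cell 2 (and all 8 values in {1, 2, 3, 4, 5, 6, 7, 8} must be used), so cell 2 = 7.
The 7 still-open variables together cover exactly {1, 2, 3, 4, 5, 6, 8} — 7 values for 7 variables — and 6 appears only in cell 1's list, so cell 1 = 6.
The 6 still-open variables together cover exactly {1, 2, 3, 4, 5, 8} — 6 values for 6 variables — and 1 appears only in cell 4's list, so cell 4 = 1.
The 5 still-open variables together cover exactly {2, 3, 4, 5, 8} — 5 values for 5 variables — and 2 appears only in cell 7's list, so cell 7 = 2.
The 2 variables cell 5 and cell 8 are confined to {4, 5}, which locks those values in; drop them from cell 3, cell 6.
Determined: cell 1=6, cell 2=7, cell 4=1, cell 7=2. The other cells each still have more than one consistent value. That makes 4.

4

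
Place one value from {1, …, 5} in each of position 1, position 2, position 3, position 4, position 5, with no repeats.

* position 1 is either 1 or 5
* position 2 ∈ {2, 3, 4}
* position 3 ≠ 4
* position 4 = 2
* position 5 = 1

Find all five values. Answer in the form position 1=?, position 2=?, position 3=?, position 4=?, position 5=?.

position 1=5, position 2=4, position 3=3, position 4=2, position 5=1

position 4 must be 2 (only option left). Eliminate 2 elsewhere: position 2, position 3.
That leaves position 5 = 1. Strike 1 from position 1, position 3.
position 1's domain is down to {5}, so position 1 = 5. Eliminate 5 elsewhere: position 3.
position 3 has just one choice, so position 3 = 3. Strike 3 from position 2.
That leaves position 2 = 4.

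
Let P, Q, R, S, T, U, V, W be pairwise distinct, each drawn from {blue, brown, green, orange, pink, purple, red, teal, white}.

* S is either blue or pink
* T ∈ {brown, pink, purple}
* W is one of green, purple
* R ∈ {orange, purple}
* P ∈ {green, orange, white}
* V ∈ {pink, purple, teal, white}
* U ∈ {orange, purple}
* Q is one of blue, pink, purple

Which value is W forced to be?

The 8 variables draw from only 8 values {blue, brown, green, orange, pink, purple, teal, white}, so each is used; only T can be brown, hence T = brown.
The 7 still-open variables draw from only 7 values {blue, green, orange, pink, purple, teal, white}, so each is used; only V can be teal, hence V = teal.
The 6 still-open variables draw from only 6 values {blue, green, orange, pink, purple, white}, so each is used; only P can be white, hence P = white.
The 5 still-open variables together cover exactly {blue, green, orange, pink, purple} — 5 values for 5 variables — and green appears only in W's list, so W = green.

green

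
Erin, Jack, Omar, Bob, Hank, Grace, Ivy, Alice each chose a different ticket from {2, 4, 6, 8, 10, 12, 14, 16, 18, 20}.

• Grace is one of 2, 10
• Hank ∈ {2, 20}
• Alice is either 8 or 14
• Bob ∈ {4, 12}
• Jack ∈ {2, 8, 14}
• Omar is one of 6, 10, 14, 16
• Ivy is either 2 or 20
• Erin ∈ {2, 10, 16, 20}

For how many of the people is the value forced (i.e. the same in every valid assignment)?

3

The 2 variables Hank and Ivy are confined to {2, 20}, which locks those values in; drop them from Erin, Jack, Grace.
Grace's domain is down to {10}, so Grace = 10. Eliminate 10 elsewhere: Erin, Omar.
Erin's domain is down to {16}, so Erin = 16. Eliminate 16 elsewhere: Omar.
The 2 variables Jack and Alice are confined to {8, 14}, which locks those values in; drop them from Omar.
Omar's domain is down to {6}, so Omar = 6.
Determined: Erin=16, Omar=6, Grace=10. The other people each still have more than one consistent value. That makes 3.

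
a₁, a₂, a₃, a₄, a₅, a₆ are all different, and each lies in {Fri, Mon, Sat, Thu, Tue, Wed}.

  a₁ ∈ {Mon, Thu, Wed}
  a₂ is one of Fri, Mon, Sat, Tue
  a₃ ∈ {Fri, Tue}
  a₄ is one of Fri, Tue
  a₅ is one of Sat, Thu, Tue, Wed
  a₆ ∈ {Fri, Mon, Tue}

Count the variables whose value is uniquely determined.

2

a₃ and a₄ share exactly the 2 values {Fri, Tue}; by pigeonhole those values go to them, so strike Fri, Tue from a₂, a₅, a₆.
a₆ has just one choice, so a₆ = Mon. So a₁, a₂ can't be Mon.
a₂ has just one choice, so a₂ = Sat. So a₅ can't be Sat.
Determined: a₂=Sat, a₆=Mon. The other variables each still have more than one consistent value. That makes 2.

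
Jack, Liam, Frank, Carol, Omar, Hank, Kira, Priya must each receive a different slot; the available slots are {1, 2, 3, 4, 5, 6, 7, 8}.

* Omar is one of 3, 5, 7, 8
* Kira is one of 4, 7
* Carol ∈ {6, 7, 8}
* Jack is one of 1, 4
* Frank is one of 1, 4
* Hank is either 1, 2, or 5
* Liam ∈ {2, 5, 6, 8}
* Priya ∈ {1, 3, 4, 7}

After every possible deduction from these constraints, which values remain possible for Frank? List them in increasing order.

1, 4

Jack and Frank share exactly the 2 values {1, 4}; by pigeonhole those values go to them, so strike 1, 4 from Hank, Kira, Priya.
Kira's domain is down to {7}, so Kira = 7. Remove 7 from Carol, Omar, Priya.
Priya's domain is down to {3}, so Priya = 3. Strike 3 from Omar.
No further eliminations apply; Frank can still be any of 1, 4.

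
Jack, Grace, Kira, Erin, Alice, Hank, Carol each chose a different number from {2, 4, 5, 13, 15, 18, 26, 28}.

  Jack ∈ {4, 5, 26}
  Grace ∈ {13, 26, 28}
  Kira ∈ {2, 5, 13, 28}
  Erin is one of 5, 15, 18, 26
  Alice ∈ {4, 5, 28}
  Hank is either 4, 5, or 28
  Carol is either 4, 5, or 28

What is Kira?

Alice, Hank, Carol between them cover only {4, 5, 28} — a naked triple. Remove those values from Jack, Grace, Kira, Erin.
Jack must be 26 (only option left). Strike 26 from Grace, Erin.
Grace has just one choice, so Grace = 13. Remove 13 from Kira.
So Kira = 2.

2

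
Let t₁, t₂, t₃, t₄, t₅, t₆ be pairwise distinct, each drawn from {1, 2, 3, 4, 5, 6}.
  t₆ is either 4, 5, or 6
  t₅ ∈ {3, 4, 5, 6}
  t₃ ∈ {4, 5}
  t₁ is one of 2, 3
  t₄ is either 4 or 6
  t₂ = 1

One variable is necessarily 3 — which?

t₂ must be 1 (only option left).
The 5 still-open variables draw from only 5 values {2, 3, 4, 5, 6}, so each is used; only t₁ can be 2, hence t₁ = 2.
The 4 still-open variables together cover exactly {3, 4, 5, 6} — 4 values for 4 variables — and 3 appears only in t₅'s list, so t₅ = 3.

t₅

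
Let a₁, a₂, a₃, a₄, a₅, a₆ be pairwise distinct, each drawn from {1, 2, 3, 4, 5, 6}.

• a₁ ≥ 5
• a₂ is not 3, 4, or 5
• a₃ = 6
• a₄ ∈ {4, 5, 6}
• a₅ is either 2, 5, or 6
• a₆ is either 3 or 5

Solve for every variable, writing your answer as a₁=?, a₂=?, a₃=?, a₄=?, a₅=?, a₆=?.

a₃ must be 6 (only option left). So a₁, a₂, a₄, a₅ can't be 6.
a₁ has just one choice, so a₁ = 5. So a₄, a₅, a₆ can't be 5.
a₄ has just one choice, so a₄ = 4.
That leaves a₅ = 2. So a₂ can't be 2.
a₆'s domain is down to {3}, so a₆ = 3.
a₂ has just one choice, so a₂ = 1.

a₁=5, a₂=1, a₃=6, a₄=4, a₅=2, a₆=3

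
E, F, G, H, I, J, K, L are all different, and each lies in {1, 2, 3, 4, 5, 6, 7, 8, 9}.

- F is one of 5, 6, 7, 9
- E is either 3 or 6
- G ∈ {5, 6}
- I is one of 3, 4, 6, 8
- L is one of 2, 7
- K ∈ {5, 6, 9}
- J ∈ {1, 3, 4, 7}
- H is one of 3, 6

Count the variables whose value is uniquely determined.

4

E and H between them cover only {3, 6} — a naked pair. Remove those values from F, G, I, J, K.
G has just one choice, so G = 5. Remove 5 from F, K.
K must be 9 (only option left). Eliminate 9 elsewhere: F.
F's domain is down to {7}, so F = 7. Eliminate 7 elsewhere: J, L.
L must be 2 (only option left).
Determined: F=7, G=5, K=9, L=2. The other variables each still have more than one consistent value. That makes 4.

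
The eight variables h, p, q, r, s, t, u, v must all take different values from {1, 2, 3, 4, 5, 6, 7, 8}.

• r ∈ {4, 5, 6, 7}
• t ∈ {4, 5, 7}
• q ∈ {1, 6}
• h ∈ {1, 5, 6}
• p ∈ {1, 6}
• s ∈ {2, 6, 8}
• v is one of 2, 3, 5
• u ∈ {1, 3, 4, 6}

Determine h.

Among the 8 variables, 8 fits only s (and all 8 values in {1, 2, 3, 4, 5, 6, 7, 8} must be used), so s = 8.
The 7 still-open variables draw from only 7 values {1, 2, 3, 4, 5, 6, 7}, so each is used; only v can be 2, hence v = 2.
The 6 still-open variables together cover exactly {1, 3, 4, 5, 6, 7} — 6 values for 6 variables — and 3 appears only in u's list, so u = 3.
p and q share exactly the 2 values {1, 6}; by pigeonhole those values go to them, so strike 1, 6 from h, r.
So h = 5.

5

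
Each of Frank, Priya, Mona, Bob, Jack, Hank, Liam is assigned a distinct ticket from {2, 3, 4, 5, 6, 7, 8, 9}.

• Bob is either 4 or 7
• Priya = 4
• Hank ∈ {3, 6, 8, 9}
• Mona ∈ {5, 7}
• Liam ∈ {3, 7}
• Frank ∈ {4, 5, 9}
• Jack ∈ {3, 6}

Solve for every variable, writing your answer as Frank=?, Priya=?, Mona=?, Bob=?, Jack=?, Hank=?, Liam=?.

Priya must be 4 (only option left). So Frank, Bob can't be 4.
Bob must be 7 (only option left). Strike 7 from Mona, Liam.
Liam has just one choice, so Liam = 3. Remove 3 from Jack, Hank.
Mona's domain is down to {5}, so Mona = 5. Eliminate 5 elsewhere: Frank.
Jack's domain is down to {6}, so Jack = 6. Remove 6 from Hank.
Frank has just one choice, so Frank = 9. Eliminate 9 elsewhere: Hank.
Hank's domain is down to {8}, so Hank = 8.

Frank=9, Priya=4, Mona=5, Bob=7, Jack=6, Hank=8, Liam=3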